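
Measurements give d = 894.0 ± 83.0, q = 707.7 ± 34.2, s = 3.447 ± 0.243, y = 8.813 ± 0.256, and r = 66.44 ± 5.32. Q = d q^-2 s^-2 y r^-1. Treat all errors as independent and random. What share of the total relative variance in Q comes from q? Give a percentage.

20.7%

(δQ/Q)² = (1·δd/d)² + (-2·δq/q)² + (-2·δs/s)² + (1·δy/y)² + (-1·δr/r)²
  d term: (1×0.0928)² = 0.00862
  q term: (-2×0.0483)² = 0.00934
  s term: (-2×0.0705)² = 0.0199
  y term: (1×0.0290)² = 0.000844
  r term: (-1×0.0801)² = 0.00641
Total = 0.0451. Share from q = 0.00934/0.0451 = 0.207.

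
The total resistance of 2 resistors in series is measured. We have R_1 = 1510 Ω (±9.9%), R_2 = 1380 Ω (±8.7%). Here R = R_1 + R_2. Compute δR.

Absolute uncertainties add in quadrature for a linear combination:
  (δR_1)² = 22300;  (δR_2)² = 14400
δR = √(36800) = 192 Ω

192 Ω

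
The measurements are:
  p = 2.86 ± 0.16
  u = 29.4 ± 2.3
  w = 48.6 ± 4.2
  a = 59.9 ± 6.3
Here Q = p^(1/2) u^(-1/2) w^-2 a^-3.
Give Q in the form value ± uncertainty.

(6.14 ± 2.23) × 10^-10

Q is a product of powers, so relative uncertainties combine in quadrature:
  (½·δp/p)² = (0.5×0.0559)² = 0.000782;  (−½·δu/u)² = (-0.5×0.0782)² = 0.00153;  (-2·δw/w)² = (-2×0.0864)² = 0.0299;  (-3·δa/a)² = (-3×0.105)² = 0.0996
δQ/Q = √(0.132) = 0.363
Q = 6.14e-10, so δQ = 0.363 × 6.14e-10 = 2.23e-10.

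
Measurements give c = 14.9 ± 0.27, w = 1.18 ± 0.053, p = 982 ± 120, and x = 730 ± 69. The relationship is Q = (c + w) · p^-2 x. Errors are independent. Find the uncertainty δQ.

Let u = c + w = 16.1. δu = √(δc² + δw²) = √(0.0729 + 0.00281) = 0.275, so δu/u = 0.0171.
Q is then a monomial in u, p, x:
δQ/Q = √((δu/u)² + (-2·δp/p)² + (1·δx/x)²) = √(0.000293 + 0.0597 + 0.00893) = 0.263
Q = 0.0122, so δQ = 0.263 × 0.0122 = 0.00320.

0.00320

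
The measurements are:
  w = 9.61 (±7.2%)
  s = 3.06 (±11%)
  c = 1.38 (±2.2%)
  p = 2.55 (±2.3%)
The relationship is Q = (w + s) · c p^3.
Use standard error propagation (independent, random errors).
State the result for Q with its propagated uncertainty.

Let u = w + s = 12.7. δu = √(δw² + δs²) = √(0.479 + 0.113) = 0.769, so δu/u = 0.0607.
Q is then a monomial in u, c, p:
δQ/Q = √((δu/u)² + (1·δc/c)² + (3·δp/p)²) = √(0.00369 + 0.000484 + 0.00476) = 0.0945
Q = 290, so δQ = 0.0945 × 290 = 27.4.

290 ± 27.4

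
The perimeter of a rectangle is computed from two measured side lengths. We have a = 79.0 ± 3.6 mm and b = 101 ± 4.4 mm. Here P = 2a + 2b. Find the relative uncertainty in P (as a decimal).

Each term contributes (cᵢ δxᵢ)² to (δP)²:
  (2·δa)² = 51.8;  (2·δb)² = 77.4
δP = √(129) = 11.4 mm
P = 360 mm, so δP/P = 11.4/360 = 0.0316.

0.0316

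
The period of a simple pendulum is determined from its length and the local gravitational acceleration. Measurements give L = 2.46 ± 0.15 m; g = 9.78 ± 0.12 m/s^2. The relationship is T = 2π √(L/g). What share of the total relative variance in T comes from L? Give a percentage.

(δT/T)² = (½·δL/L)² + (−½·δg/g)²
  L term: (0.5×0.0610)² = 0.000930
  g term: (-0.5×0.0123)² = 3.76e-05
Total = 0.000967. Share from L = 0.000930/0.000967 = 0.961.

96.1%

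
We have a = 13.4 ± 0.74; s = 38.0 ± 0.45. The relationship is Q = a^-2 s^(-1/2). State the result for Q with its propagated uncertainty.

(9.03 ± 0.999) × 10^-4

Q is a product of powers, so relative uncertainties combine in quadrature:
  (-2·δa/a)² = (-2×0.0552)² = 0.0122;  (−½·δs/s)² = (-0.5×0.0118)² = 3.51e-05
δQ/Q = √(0.0122) = 0.111
Q = 0.000903, so δQ = 0.111 × 0.000903 = 9.99e-05.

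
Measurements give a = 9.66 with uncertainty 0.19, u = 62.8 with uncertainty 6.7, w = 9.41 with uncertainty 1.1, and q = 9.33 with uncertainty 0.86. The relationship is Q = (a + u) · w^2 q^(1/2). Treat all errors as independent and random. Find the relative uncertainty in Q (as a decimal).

Let h = a + u = 72.5. δh = √(δa² + δu²) = √(0.0361 + 44.9) = 6.70, so δh/h = 0.0925.
Q is then a monomial in h, w, q:
δQ/Q = √((δh/h)² + (2·δw/w)² + (½·δq/q)²) = √(0.00856 + 0.0547 + 0.00212) = 0.256

0.256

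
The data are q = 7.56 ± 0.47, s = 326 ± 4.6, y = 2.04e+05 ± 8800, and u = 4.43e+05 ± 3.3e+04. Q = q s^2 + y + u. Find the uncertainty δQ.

64600

Let p = q·s^2 = 8.03e+05. δp/p = √((1·δq/q)² + (2·δs/s)²) = √(0.00387 + 0.000796) = 0.0683, so δp = 54900.
Q = p + y + u: δQ = √(δp² + δy² + δu²) = √(3.01e+09 + 7.74e+07 + 1.09e+09) = 64600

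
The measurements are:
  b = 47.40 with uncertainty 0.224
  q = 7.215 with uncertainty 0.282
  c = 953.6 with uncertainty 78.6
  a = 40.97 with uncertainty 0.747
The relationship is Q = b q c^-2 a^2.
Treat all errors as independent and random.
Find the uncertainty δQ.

Products/powers → add relative errors in quadrature, weighted by exponent:
  (1·δb/b)² = (1×0.00473)² = 2.23e-05;  (1·δq/q)² = (1×0.0391)² = 0.00153;  (-2·δc/c)² = (-2×0.0824)² = 0.0272;  (2·δa/a)² = (2×0.0182)² = 0.00133
δQ/Q = √(0.0301) = 0.173
Q = 0.6313, so δQ = 0.173 × 0.6313 = 0.109.

0.109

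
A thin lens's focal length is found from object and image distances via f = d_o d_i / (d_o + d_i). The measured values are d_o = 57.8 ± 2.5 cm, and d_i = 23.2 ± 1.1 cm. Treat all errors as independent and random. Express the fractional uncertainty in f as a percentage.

3.60%

∂f/∂d_o = (d_i/(d_o+d_i))² = 0.0820;  ∂f/∂d_i = (d_o/(d_o+d_i))² = 0.509
δf = √((∂f/∂d_o · δd_o)² + (∂f/∂d_i · δd_i)²) = √(0.0421 + 0.314) = 0.596 cm
f = 16.6 cm, so δf/f = 0.596/16.6 = 0.0360.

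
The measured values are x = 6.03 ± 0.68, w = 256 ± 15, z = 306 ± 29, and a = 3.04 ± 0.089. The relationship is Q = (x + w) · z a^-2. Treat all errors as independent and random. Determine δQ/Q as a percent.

Let u = x + w = 262. δu = √(δx² + δw²) = √(0.462 + 225) = 15.0, so δu/u = 0.0573.
Q is then a monomial in u, z, a:
δQ/Q = √((δu/u)² + (1·δz/z)² + (-2·δa/a)²) = √(0.00328 + 0.00898 + 0.00343) = 0.125

12.5%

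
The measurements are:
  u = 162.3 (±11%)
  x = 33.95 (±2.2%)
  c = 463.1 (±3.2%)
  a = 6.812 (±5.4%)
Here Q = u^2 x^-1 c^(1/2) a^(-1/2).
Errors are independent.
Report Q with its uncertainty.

Since Q is a product/quotient, work with relative uncertainties:
  (2·δu/u)² = (2×0.110)² = 0.0484;  (-1·δx/x)² = (-1×0.0220)² = 0.000484;  (½·δc/c)² = (0.5×0.0320)² = 0.000256;  (−½·δa/a)² = (-0.5×0.0540)² = 0.000729
δQ/Q = √(0.0499) = 0.223
Q = 6397, so δQ = 0.223 × 6397 = 1430.

6397 ± 1430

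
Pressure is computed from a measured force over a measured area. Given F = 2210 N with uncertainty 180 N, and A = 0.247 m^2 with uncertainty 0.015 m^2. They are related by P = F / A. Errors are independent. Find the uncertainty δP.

909 Pa

Since P is a product/quotient, work with relative uncertainties:
  (1·δF/F)² = (1×0.0814)² = 0.00663;  (-1·δA/A)² = (-1×0.0607)² = 0.00369
δP/P = √(0.0103) = 0.102
P = 8950 Pa, so δP = 0.102 × 8950 = 909 Pa.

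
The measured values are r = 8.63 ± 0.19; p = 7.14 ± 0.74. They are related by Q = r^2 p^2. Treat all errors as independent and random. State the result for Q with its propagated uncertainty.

Q is a product of powers, so relative uncertainties combine in quadrature:
  (2·δr/r)² = (2×0.0220)² = 0.00194;  (2·δp/p)² = (2×0.104)² = 0.0430
δQ/Q = √(0.0449) = 0.212
Q = 3800, so δQ = 0.212 × 3800 = 805.

3800 ± 805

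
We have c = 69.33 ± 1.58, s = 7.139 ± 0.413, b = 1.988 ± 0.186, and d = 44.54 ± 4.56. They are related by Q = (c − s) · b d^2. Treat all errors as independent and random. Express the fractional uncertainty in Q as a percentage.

Let u = c − s = 62.19. δu = √(δc² + δs²) = √(2.50 + 0.171) = 1.63, so δu/u = 0.0263.
Q is then a monomial in u, b, d:
δQ/Q = √((δu/u)² + (1·δb/b)² + (2·δd/d)²) = √(0.000690 + 0.00875 + 0.0419) = 0.227

22.7%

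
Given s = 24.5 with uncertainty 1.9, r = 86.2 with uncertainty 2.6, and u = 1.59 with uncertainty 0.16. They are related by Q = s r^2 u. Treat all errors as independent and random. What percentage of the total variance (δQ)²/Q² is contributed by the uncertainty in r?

18.4%

(δQ/Q)² = (1·δs/s)² + (2·δr/r)² + (1·δu/u)²
  s term: (1×0.0776)² = 0.00601
  r term: (2×0.0302)² = 0.00364
  u term: (1×0.101)² = 0.0101
Total = 0.0198. Share from r = 0.00364/0.0198 = 0.184.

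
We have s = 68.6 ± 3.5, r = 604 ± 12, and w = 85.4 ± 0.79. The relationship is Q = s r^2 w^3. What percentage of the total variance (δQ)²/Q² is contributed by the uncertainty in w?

15.6%

(δQ/Q)² = (1·δs/s)² + (2·δr/r)² + (3·δw/w)²
  s term: (1×0.0510)² = 0.00260
  r term: (2×0.0199)² = 0.00158
  w term: (3×0.00925)² = 0.000770
Total = 0.00495. Share from w = 0.000770/0.00495 = 0.156.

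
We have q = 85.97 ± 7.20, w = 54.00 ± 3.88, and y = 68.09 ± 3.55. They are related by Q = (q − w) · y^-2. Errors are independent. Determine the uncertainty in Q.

Let u = q − w = 31.97. δu = √(δq² + δw²) = √(51.8 + 15.1) = 8.18, so δu/u = 0.256.
Q is then a monomial in u, y:
δQ/Q = √((δu/u)² + (-2·δy/y)²) = √(0.0654 + 0.0109) = 0.276
Q = 0.006896, so δQ = 0.276 × 0.006896 = 0.00191.

0.00191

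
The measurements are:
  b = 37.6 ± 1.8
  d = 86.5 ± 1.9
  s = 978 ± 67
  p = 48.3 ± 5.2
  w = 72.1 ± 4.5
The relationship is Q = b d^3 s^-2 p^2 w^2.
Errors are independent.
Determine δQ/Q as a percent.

29.6%

For a monomial Q ∝ b, d^3, s^-2, p^2, w^2, fractional errors add in quadrature:
  (1·δb/b)² = (1×0.0479)² = 0.00229;  (3·δd/d)² = (3×0.0220)² = 0.00434;  (-2·δs/s)² = (-2×0.0685)² = 0.0188;  (2·δp/p)² = (2×0.108)² = 0.0464;  (2·δw/w)² = (2×0.0624)² = 0.0156
δQ/Q = √(0.0874) = 0.296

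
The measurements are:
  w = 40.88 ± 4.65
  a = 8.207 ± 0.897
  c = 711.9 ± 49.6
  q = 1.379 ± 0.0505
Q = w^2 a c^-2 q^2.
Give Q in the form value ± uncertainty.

0.05146 ± 0.0153

For a monomial Q ∝ w^2, a, c^-2, q^2, fractional errors add in quadrature:
  (2·δw/w)² = (2×0.114)² = 0.0518;  (1·δa/a)² = (1×0.109)² = 0.0119;  (-2·δc/c)² = (-2×0.0697)² = 0.0194;  (2·δq/q)² = (2×0.0366)² = 0.00536
δQ/Q = √(0.0885) = 0.297
Q = 0.05146, so δQ = 0.297 × 0.05146 = 0.0153.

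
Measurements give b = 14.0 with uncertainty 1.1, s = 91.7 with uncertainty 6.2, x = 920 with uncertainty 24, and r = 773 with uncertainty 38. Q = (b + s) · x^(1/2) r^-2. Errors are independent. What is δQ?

Let u = b + s = 106. δu = √(δb² + δs²) = √(1.21 + 38.4) = 6.30, so δu/u = 0.0596.
Q is then a monomial in u, x, r:
δQ/Q = √((δu/u)² + (½·δx/x)² + (-2·δr/r)²) = √(0.00355 + 0.000170 + 0.00967) = 0.116
Q = 0.00537, so δQ = 0.116 × 0.00537 = 0.000621.

0.000621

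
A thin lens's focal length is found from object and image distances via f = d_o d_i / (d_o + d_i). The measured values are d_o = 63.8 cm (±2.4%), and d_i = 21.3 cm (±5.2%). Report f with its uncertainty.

16.0 ± 0.630 cm

∂f/∂d_o = (d_i/(d_o+d_i))² = 0.0626;  ∂f/∂d_i = (d_o/(d_o+d_i))² = 0.562
δf = √((∂f/∂d_o · δd_o)² + (∂f/∂d_i · δd_i)²) = √(0.00920 + 0.388) = 0.630 cm
f = 16.0 cm.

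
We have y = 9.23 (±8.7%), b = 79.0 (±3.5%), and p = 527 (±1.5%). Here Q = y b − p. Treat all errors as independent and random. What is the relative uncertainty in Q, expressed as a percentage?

Let w = y·b = 729. δw/w = √((1·δy/y)² + (1·δb/b)²) = √(0.00757 + 0.00123) = 0.0938, so δw = 68.4.
Q = w − p: δQ = √(δw² + δp²) = √(4680 + 62.5) = 68.8
Q = 202, so δQ/Q = 68.8/202 = 0.340.

34.0%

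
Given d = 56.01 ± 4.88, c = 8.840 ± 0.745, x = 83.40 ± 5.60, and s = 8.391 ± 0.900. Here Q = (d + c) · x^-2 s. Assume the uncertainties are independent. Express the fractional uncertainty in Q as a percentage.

18.8%

Let u = d + c = 64.85. δu = √(δd² + δc²) = √(23.8 + 0.555) = 4.94, so δu/u = 0.0761.
Q is then a monomial in u, x, s:
δQ/Q = √((δu/u)² + (-2·δx/x)² + (1·δs/s)²) = √(0.00579 + 0.0180 + 0.0115) = 0.188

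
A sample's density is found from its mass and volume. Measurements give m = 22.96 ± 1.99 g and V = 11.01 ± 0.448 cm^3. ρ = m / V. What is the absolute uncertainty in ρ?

0.200 g/cm^3

Each factor contributes (exponent × relative error)² to (δρ/ρ)²:
  (1·δm/m)² = (1×0.0867)² = 0.00751;  (-1·δV/V)² = (-1×0.0407)² = 0.00166
δρ/ρ = √(0.00917) = 0.0957
ρ = 2.085 g/cm^3, so δρ = 0.0957 × 2.085 = 0.200 g/cm^3.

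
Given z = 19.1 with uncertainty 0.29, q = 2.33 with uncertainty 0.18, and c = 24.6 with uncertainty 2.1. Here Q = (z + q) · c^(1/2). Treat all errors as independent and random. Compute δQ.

Let u = z + q = 21.4. δu = √(δz² + δq²) = √(0.0841 + 0.0324) = 0.341, so δu/u = 0.0159.
Q is then a monomial in u, c:
δQ/Q = √((δu/u)² + (½·δc/c)²) = √(0.000254 + 0.00182) = 0.0456
Q = 106, so δQ = 0.0456 × 106 = 4.84.

4.84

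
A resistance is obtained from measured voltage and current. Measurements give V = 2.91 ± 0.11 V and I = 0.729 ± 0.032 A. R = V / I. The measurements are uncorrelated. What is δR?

For a monomial R ∝ V, I^-1, fractional errors add in quadrature:
  (1·δV/V)² = (1×0.0378)² = 0.00143;  (-1·δI/I)² = (-1×0.0439)² = 0.00193
δR/R = √(0.00336) = 0.0579
R = 3.99 Ω, so δR = 0.0579 × 3.99 = 0.231 Ω.

0.231 Ω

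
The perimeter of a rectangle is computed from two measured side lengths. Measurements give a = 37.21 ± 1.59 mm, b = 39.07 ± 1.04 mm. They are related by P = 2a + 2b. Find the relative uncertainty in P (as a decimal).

0.0249

Absolute uncertainties add in quadrature for a linear combination:
  (2·δa)² = 10.1;  (2·δb)² = 4.33
δP = √(14.4) = 3.80 mm
P = 152.6 mm, so δP/P = 3.80/152.6 = 0.0249.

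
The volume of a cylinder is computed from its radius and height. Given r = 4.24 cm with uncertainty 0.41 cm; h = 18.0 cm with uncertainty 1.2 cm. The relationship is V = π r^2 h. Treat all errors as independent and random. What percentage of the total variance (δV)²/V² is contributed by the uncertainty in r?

89.4%

(δV/V)² = (2·δr/r)² + (1·δh/h)²
  r term: (2×0.0967)² = 0.0374
  h term: (1×0.0667)² = 0.00444
Total = 0.0418. Share from r = 0.0374/0.0418 = 0.894.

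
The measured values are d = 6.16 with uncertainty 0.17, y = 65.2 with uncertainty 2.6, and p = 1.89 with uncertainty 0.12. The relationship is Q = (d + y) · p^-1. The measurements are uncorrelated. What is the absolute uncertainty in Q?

2.77

Let u = d + y = 71.4. δu = √(δd² + δy²) = √(0.0289 + 6.76) = 2.61, so δu/u = 0.0365.
Q is then a monomial in u, p:
δQ/Q = √((δu/u)² + (-1·δp/p)²) = √(0.00133 + 0.00403) = 0.0732
Q = 37.8, so δQ = 0.0732 × 37.8 = 2.77.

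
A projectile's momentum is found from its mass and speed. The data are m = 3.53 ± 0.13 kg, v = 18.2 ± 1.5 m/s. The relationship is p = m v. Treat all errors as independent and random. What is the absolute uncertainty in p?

5.80 kg·m/s

For a monomial p ∝ m, v, fractional errors add in quadrature:
  (1·δm/m)² = (1×0.0368)² = 0.00136;  (1·δv/v)² = (1×0.0824)² = 0.00679
δp/p = √(0.00815) = 0.0903
p = 64.2 kg·m/s, so δp = 0.0903 × 64.2 = 5.80 kg·m/s.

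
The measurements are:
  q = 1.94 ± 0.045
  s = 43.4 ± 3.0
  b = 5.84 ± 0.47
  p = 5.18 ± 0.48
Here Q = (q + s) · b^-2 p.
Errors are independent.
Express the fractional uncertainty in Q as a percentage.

19.7%

Let u = q + s = 45.3. δu = √(δq² + δs²) = √(0.00202 + 9.00) = 3.00, so δu/u = 0.0662.
Q is then a monomial in u, b, p:
δQ/Q = √((δu/u)² + (-2·δb/b)² + (1·δp/p)²) = √(0.00438 + 0.0259 + 0.00859) = 0.197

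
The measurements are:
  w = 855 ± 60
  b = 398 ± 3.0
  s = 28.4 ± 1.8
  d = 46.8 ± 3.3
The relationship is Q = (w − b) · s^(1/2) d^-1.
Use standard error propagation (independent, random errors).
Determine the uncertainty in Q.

Let u = w − b = 457. δu = √(δw² + δb²) = √(3600 + 9.00) = 60.1, so δu/u = 0.131.
Q is then a monomial in u, s, d:
δQ/Q = √((δu/u)² + (½·δs/s)² + (-1·δd/d)²) = √(0.0173 + 0.00100 + 0.00497) = 0.153
Q = 52.0, so δQ = 0.153 × 52.0 = 7.94.

7.94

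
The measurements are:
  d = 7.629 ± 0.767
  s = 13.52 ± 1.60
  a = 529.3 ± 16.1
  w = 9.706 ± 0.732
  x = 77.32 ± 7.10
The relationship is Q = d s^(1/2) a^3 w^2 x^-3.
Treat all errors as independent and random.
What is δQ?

2.94e+05

Relative error in a monomial: (δQ/Q)² = Σ (nᵢ · δxᵢ/xᵢ)².
  (1·δd/d)² = (1×0.101)² = 0.0101;  (½·δs/s)² = (0.5×0.118)² = 0.00350;  (3·δa/a)² = (3×0.0304)² = 0.00833;  (2·δw/w)² = (2×0.0754)² = 0.0228;  (-3·δx/x)² = (-3×0.0918)² = 0.0759
δQ/Q = √(0.121) = 0.347
Q = 847700, so δQ = 0.347 × 847700 = 2.94e+05.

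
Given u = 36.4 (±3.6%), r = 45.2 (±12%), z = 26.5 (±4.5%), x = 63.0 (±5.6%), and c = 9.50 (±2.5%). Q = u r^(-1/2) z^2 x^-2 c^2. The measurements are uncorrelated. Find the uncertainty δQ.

Q is a product of powers, so relative uncertainties combine in quadrature:
  (1·δu/u)² = (1×0.0360)² = 0.00130;  (−½·δr/r)² = (-0.5×0.120)² = 0.00360;  (2·δz/z)² = (2×0.0450)² = 0.00810;  (-2·δx/x)² = (-2×0.0560)² = 0.0125;  (2·δc/c)² = (2×0.0250)² = 0.00250
δQ/Q = √(0.0280) = 0.167
Q = 86.5, so δQ = 0.167 × 86.5 = 14.5.

14.5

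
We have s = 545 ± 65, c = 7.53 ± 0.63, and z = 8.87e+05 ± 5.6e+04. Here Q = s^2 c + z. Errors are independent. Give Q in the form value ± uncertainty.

(3.12 ± 0.568) × 10^6

Let p = s^2·c = 2.24e+06. δp/p = √((2·δs/s)² + (1·δc/c)²) = √(0.0569 + 0.00700) = 0.253, so δp = 5.65e+05.
Q = p + z: δQ = √(δp² + δz²) = √(3.2e+11 + 3.14e+09) = 5.68e+05
Q = 3.12e+06.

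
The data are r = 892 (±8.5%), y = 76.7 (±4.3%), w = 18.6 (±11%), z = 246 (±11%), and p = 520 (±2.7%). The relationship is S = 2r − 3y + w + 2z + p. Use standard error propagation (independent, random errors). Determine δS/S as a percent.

S is a linear combination, so absolute uncertainties add in quadrature:
  (2·δr)² = 23000;  (3·δy)² = 97.9;  (δw)² = 4.19;  (2·δz)² = 2930;  (δp)² = 197
δS = √(26200) = 162
S = 2580, so δS/S = 162/2580 = 0.0627.

6.27%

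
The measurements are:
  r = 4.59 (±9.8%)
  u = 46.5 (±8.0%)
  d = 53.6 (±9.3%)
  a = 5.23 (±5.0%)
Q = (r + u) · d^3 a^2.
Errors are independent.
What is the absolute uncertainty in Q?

6.57e+07

Let w = r + u = 51.1. δw = √(δr² + δu²) = √(0.202 + 13.8) = 3.75, so δw/w = 0.0733.
Q is then a monomial in w, d, a:
δQ/Q = √((δw/w)² + (3·δd/d)² + (2·δa/a)²) = √(0.00538 + 0.0778 + 0.0100) = 0.305
Q = 2.15e+08, so δQ = 0.305 × 2.15e+08 = 6.57e+07.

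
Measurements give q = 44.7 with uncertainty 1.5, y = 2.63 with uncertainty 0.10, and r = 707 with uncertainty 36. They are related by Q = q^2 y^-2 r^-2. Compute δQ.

For a monomial Q ∝ q^2, y^-2, r^-2, fractional errors add in quadrature:
  (2·δq/q)² = (2×0.0336)² = 0.00450;  (-2·δy/y)² = (-2×0.0380)² = 0.00578;  (-2·δr/r)² = (-2×0.0509)² = 0.0104
δQ/Q = √(0.0207) = 0.144
Q = 0.000578, so δQ = 0.144 × 0.000578 = 8.31e-05.

8.31e-05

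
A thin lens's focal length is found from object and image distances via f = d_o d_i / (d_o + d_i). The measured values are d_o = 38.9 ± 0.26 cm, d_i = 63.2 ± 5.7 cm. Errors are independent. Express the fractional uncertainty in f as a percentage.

∂f/∂d_o = (d_i/(d_o+d_i))² = 0.383;  ∂f/∂d_i = (d_o/(d_o+d_i))² = 0.145
δf = √((∂f/∂d_o · δd_o)² + (∂f/∂d_i · δd_i)²) = √(0.00992 + 0.685) = 0.833 cm
f = 24.1 cm, so δf/f = 0.833/24.1 = 0.0346.

3.46%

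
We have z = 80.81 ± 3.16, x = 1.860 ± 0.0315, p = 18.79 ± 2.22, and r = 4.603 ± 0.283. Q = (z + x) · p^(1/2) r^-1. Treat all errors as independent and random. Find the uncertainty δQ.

7.27

Let u = z + x = 82.67. δu = √(δz² + δx²) = √(9.99 + 0.000992) = 3.16, so δu/u = 0.0382.
Q is then a monomial in u, p, r:
δQ/Q = √((δu/u)² + (½·δp/p)² + (-1·δr/r)²) = √(0.00146 + 0.00349 + 0.00378) = 0.0934
Q = 77.85, so δQ = 0.0934 × 77.85 = 7.27.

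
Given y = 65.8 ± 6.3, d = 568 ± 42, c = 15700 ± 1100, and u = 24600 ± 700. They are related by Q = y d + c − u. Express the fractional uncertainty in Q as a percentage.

Let p = y·d = 37400. δp/p = √((1·δy/y)² + (1·δd/d)²) = √(0.00917 + 0.00547) = 0.121, so δp = 4520.
Q = p + c − u: δQ = √(δp² + δc² + δu²) = √(2.04e+07 + 1.21e+06 + 4.9e+05) = 4710
Q = 28500, so δQ/Q = 4710/28500 = 0.165.

16.5%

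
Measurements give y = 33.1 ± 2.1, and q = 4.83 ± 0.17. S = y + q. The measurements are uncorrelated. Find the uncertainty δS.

For a sum/difference, combine absolute errors in quadrature:
  (δy)² = 4.41;  (δq)² = 0.0289
δS = √(4.44) = 2.11

2.11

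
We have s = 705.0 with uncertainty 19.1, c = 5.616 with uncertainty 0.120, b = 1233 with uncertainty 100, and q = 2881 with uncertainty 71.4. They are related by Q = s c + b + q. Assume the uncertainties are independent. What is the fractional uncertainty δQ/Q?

0.0228

Let p = s·c = 3959. δp/p = √((1·δs/s)² + (1·δc/c)²) = √(0.000734 + 0.000457) = 0.0345, so δp = 137.
Q = p + b + q: δQ = √(δp² + δb² + δq²) = √(18700 + 10000 + 5100) = 184
Q = 8073, so δQ/Q = 184/8073 = 0.0228.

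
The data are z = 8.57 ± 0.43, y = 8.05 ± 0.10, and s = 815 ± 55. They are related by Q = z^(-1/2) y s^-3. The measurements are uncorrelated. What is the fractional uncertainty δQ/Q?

0.204

For a monomial Q ∝ z^(-1/2), y, s^-3, fractional errors add in quadrature:
  (−½·δz/z)² = (-0.5×0.0502)² = 0.000629;  (1·δy/y)² = (1×0.0124)² = 0.000154;  (-3·δs/s)² = (-3×0.0675)² = 0.0410
δQ/Q = √(0.0418) = 0.204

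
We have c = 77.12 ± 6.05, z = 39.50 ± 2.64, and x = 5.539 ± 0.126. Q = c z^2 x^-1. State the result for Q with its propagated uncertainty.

21720 ± 3400

Products/powers → add relative errors in quadrature, weighted by exponent:
  (1·δc/c)² = (1×0.0784)² = 0.00615;  (2·δz/z)² = (2×0.0668)² = 0.0179;  (-1·δx/x)² = (-1×0.0227)² = 0.000517
δQ/Q = √(0.0245) = 0.157
Q = 21720, so δQ = 0.157 × 21720 = 3400.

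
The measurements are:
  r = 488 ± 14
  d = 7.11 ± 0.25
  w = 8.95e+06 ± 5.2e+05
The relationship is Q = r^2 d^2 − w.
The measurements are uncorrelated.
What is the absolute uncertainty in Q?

Let p = r^2·d^2 = 1.2e+07. δp/p = √((2·δr/r)² + (2·δd/d)²) = √(0.00329 + 0.00495) = 0.0908, so δp = 1.09e+06.
Q = p − w: δQ = √(δp² + δw²) = √(1.19e+12 + 2.7e+11) = 1.21e+06

1.21e+06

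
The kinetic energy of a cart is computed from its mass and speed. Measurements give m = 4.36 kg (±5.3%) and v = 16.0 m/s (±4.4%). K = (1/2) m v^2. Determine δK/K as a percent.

10.3%

Relative error in a monomial: (δK/K)² = Σ (nᵢ · δxᵢ/xᵢ)².
  (1·δm/m)² = (1×0.0530)² = 0.00281;  (2·δv/v)² = (2×0.0440)² = 0.00774
δK/K = √(0.0106) = 0.103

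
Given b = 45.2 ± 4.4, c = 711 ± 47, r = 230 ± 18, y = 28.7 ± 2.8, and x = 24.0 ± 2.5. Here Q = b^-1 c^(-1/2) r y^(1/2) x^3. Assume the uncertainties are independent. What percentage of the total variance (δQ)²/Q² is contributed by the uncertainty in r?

5.25%

(δQ/Q)² = (-1·δb/b)² + (−½·δc/c)² + (1·δr/r)² + (½·δy/y)² + (3·δx/x)²
  b term: (-1×0.0973)² = 0.00948
  c term: (-0.5×0.0661)² = 0.00109
  r term: (1×0.0783)² = 0.00612
  y term: (0.5×0.0976)² = 0.00238
  x term: (3×0.104)² = 0.0977
Total = 0.117. Share from r = 0.00612/0.117 = 0.0525.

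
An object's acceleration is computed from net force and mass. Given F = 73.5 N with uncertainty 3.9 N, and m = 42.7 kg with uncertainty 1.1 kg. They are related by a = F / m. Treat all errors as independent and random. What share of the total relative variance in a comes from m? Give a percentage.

(δa/a)² = (1·δF/F)² + (-1·δm/m)²
  F term: (1×0.0531)² = 0.00282
  m term: (-1×0.0258)² = 0.000664
Total = 0.00348. Share from m = 0.000664/0.00348 = 0.191.

19.1%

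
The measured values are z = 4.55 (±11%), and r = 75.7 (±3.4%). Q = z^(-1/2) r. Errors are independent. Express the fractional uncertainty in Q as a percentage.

Q is a product of powers, so relative uncertainties combine in quadrature:
  (−½·δz/z)² = (-0.5×0.110)² = 0.00302;  (1·δr/r)² = (1×0.0340)² = 0.00116
δQ/Q = √(0.00418) = 0.0647

6.47%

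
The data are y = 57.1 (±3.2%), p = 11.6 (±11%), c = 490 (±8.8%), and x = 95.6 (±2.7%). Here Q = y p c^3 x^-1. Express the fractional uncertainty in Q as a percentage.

Products/powers → add relative errors in quadrature, weighted by exponent:
  (1·δy/y)² = (1×0.0320)² = 0.00102;  (1·δp/p)² = (1×0.110)² = 0.0121;  (3·δc/c)² = (3×0.0880)² = 0.0697;  (-1·δx/x)² = (-1×0.0270)² = 0.000729
δQ/Q = √(0.0835) = 0.289

28.9%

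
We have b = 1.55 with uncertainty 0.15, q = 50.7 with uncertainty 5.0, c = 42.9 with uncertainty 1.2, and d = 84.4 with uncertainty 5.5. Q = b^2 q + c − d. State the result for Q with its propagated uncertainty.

Let p = b^2·q = 122. δp/p = √((2·δb/b)² + (1·δq/q)²) = √(0.0375 + 0.00973) = 0.217, so δp = 26.5.
Q = p + c − d: δQ = √(δp² + δc² + δd²) = √(700 + 1.44 + 30.2) = 27.1
Q = 80.3.

80.3 ± 27.1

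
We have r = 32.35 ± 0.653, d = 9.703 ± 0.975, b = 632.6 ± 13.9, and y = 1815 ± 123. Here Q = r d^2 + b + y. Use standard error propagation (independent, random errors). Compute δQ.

Let p = r·d^2 = 3046. δp/p = √((1·δr/r)² + (2·δd/d)²) = √(0.000407 + 0.0404) = 0.202, so δp = 615.
Q = p + b + y: δQ = √(δp² + δb² + δy²) = √(3.78e+05 + 193 + 15100) = 627

627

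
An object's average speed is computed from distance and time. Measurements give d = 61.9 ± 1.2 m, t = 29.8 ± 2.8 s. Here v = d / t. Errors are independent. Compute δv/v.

Since v is a product/quotient, work with relative uncertainties:
  (1·δd/d)² = (1×0.0194)² = 0.000376;  (-1·δt/t)² = (-1×0.0940)² = 0.00883
δv/v = √(0.00920) = 0.0959

0.0959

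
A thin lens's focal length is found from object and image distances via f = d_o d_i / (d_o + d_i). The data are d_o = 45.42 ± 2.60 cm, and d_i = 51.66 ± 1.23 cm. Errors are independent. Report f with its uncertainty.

∂f/∂d_o = (d_i/(d_o+d_i))² = 0.283;  ∂f/∂d_i = (d_o/(d_o+d_i))² = 0.219
δf = √((∂f/∂d_o · δd_o)² + (∂f/∂d_i · δd_i)²) = √(0.542 + 0.0725) = 0.784 cm
f = 24.17 cm.

24.17 ± 0.784 cm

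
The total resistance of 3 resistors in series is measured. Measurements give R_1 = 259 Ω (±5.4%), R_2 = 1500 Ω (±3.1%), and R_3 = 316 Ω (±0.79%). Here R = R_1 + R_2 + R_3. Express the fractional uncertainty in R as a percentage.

Sums and differences: (δR)² = Σ (cᵢ δxᵢ)².
  (δR_1)² = 196;  (δR_2)² = 2160;  (δR_3)² = 6.23
δR = √(2360) = 48.6 Ω
R = 2080 Ω, so δR/R = 48.6/2080 = 0.0234.

2.34%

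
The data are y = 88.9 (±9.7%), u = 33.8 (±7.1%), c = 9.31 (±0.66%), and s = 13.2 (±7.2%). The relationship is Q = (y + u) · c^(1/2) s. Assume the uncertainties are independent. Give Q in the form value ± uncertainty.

4940 ± 507

Let w = y + u = 123. δw = √(δy² + δu²) = √(74.4 + 5.76) = 8.95, so δw/w = 0.0730.
Q is then a monomial in w, c, s:
δQ/Q = √((δw/w)² + (½·δc/c)² + (1·δs/s)²) = √(0.00532 + 1.09e-05 + 0.00518) = 0.103
Q = 4940, so δQ = 0.103 × 4940 = 507.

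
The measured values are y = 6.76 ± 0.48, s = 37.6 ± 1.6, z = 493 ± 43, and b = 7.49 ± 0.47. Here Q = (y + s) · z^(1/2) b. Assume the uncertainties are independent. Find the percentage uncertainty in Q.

8.52%

Let u = y + s = 44.4. δu = √(δy² + δs²) = √(0.230 + 2.56) = 1.67, so δu/u = 0.0377.
Q is then a monomial in u, z, b:
δQ/Q = √((δu/u)² + (½·δz/z)² + (1·δb/b)²) = √(0.00142 + 0.00190 + 0.00394) = 0.0852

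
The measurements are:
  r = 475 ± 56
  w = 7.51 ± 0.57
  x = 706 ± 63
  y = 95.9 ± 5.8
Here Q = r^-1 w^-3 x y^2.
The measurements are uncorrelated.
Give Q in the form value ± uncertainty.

Each factor contributes (exponent × relative error)² to (δQ/Q)²:
  (-1·δr/r)² = (-1×0.118)² = 0.0139;  (-3·δw/w)² = (-3×0.0759)² = 0.0518;  (1·δx/x)² = (1×0.0892)² = 0.00796;  (2·δy/y)² = (2×0.0605)² = 0.0146
δQ/Q = √(0.0883) = 0.297
Q = 32.3, so δQ = 0.297 × 32.3 = 9.59.

32.3 ± 9.59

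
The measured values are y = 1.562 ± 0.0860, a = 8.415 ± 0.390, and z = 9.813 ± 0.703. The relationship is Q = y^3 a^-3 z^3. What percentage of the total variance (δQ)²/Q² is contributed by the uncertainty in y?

29.4%

(δQ/Q)² = (3·δy/y)² + (-3·δa/a)² + (3·δz/z)²
  y term: (3×0.0551)² = 0.0273
  a term: (-3×0.0463)² = 0.0193
  z term: (3×0.0716)² = 0.0462
Total = 0.0928. Share from y = 0.0273/0.0928 = 0.294.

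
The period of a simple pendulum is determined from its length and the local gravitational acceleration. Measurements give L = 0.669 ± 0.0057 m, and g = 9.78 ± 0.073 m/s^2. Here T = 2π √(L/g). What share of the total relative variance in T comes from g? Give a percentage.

(δT/T)² = (½·δL/L)² + (−½·δg/g)²
  L term: (0.5×0.00852)² = 1.81e-05
  g term: (-0.5×0.00746)² = 1.39e-05
Total = 3.21e-05. Share from g = 1.39e-05/3.21e-05 = 0.434.

43.4%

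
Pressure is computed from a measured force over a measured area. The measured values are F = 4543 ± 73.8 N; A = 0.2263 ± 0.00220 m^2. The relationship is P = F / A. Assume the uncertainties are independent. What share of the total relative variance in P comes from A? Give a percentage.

(δP/P)² = (1·δF/F)² + (-1·δA/A)²
  F term: (1×0.0162)² = 0.000264
  A term: (-1×0.00972)² = 9.45e-05
Total = 0.000358. Share from A = 9.45e-05/0.000358 = 0.264.

26.4%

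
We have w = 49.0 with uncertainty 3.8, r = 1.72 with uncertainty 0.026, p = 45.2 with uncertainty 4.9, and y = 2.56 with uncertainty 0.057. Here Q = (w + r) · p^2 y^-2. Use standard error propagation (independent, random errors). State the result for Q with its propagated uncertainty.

Let u = w + r = 50.7. δu = √(δw² + δr²) = √(14.4 + 0.000676) = 3.80, so δu/u = 0.0749.
Q is then a monomial in u, p, y:
δQ/Q = √((δu/u)² + (2·δp/p)² + (-2·δy/y)²) = √(0.00561 + 0.0470 + 0.00198) = 0.234
Q = 15800, so δQ = 0.234 × 15800 = 3690.

15800 ± 3690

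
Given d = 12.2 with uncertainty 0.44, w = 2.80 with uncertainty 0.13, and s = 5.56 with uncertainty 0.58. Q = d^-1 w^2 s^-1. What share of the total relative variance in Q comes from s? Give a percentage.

52.3%

(δQ/Q)² = (-1·δd/d)² + (2·δw/w)² + (-1·δs/s)²
  d term: (-1×0.0361)² = 0.00130
  w term: (2×0.0464)² = 0.00862
  s term: (-1×0.104)² = 0.0109
Total = 0.0208. Share from s = 0.0109/0.0208 = 0.523.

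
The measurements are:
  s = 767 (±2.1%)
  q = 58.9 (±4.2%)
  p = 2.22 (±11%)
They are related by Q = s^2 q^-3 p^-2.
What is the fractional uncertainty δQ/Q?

0.257

For a monomial Q ∝ s^2, q^-3, p^-2, fractional errors add in quadrature:
  (2·δs/s)² = (2×0.0210)² = 0.00176;  (-3·δq/q)² = (-3×0.0420)² = 0.0159;  (-2·δp/p)² = (-2×0.110)² = 0.0484
δQ/Q = √(0.0660) = 0.257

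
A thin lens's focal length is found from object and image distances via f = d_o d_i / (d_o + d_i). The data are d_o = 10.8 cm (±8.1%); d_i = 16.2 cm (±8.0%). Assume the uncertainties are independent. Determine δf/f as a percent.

5.82%

∂f/∂d_o = (d_i/(d_o+d_i))² = 0.360;  ∂f/∂d_i = (d_o/(d_o+d_i))² = 0.160
δf = √((∂f/∂d_o · δd_o)² + (∂f/∂d_i · δd_i)²) = √(0.0992 + 0.0430) = 0.377 cm
f = 6.48 cm, so δf/f = 0.377/6.48 = 0.0582.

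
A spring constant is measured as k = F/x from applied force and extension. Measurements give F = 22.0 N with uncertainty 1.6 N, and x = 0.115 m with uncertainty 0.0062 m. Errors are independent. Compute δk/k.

Relative error in a monomial: (δk/k)² = Σ (nᵢ · δxᵢ/xᵢ)².
  (1·δF/F)² = (1×0.0727)² = 0.00529;  (-1·δx/x)² = (-1×0.0539)² = 0.00291
δk/k = √(0.00820) = 0.0905

0.0905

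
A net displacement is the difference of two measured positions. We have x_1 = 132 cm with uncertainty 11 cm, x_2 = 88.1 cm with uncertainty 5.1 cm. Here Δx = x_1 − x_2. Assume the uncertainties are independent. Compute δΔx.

Absolute uncertainties add in quadrature for a linear combination:
  (δx_1)² = 121;  (δx_2)² = 26.0
δΔx = √(147) = 12.1 cm

12.1 cm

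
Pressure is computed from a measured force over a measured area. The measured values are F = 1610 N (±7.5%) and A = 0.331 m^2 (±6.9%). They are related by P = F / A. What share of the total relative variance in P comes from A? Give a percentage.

(δP/P)² = (1·δF/F)² + (-1·δA/A)²
  F term: (1×0.0750)² = 0.00562
  A term: (-1×0.0690)² = 0.00476
Total = 0.0104. Share from A = 0.00476/0.0104 = 0.458.

45.8%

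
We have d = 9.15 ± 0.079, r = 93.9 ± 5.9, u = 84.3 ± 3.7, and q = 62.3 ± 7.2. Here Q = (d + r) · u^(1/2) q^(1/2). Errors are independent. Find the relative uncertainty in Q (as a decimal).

Let w = d + r = 103. δw = √(δd² + δr²) = √(0.00624 + 34.8) = 5.90, so δw/w = 0.0573.
Q is then a monomial in w, u, q:
δQ/Q = √((δw/w)² + (½·δu/u)² + (½·δq/q)²) = √(0.00328 + 0.000482 + 0.00334) = 0.0843

0.0843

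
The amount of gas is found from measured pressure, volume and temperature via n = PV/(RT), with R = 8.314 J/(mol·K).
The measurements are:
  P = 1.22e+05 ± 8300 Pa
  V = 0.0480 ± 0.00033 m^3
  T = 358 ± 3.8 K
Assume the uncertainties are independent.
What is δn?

Products/powers → add relative errors in quadrature, weighted by exponent:
  (1·δP/P)² = (1×0.0680)² = 0.00463;  (1·δV/V)² = (1×0.00688)² = 4.73e-05;  (-1·δT/T)² = (-1×0.0106)² = 0.000113
δn/n = √(0.00479) = 0.0692
n = 1.97 mol, so δn = 0.0692 × 1.97 = 0.136 mol.

0.136 mol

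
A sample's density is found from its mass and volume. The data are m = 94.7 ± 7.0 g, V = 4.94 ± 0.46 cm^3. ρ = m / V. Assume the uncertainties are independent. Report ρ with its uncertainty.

19.2 ± 2.28 g/cm^3

Products/powers → add relative errors in quadrature, weighted by exponent:
  (1·δm/m)² = (1×0.0739)² = 0.00546;  (-1·δV/V)² = (-1×0.0931)² = 0.00867
δρ/ρ = √(0.0141) = 0.119
ρ = 19.2 g/cm^3, so δρ = 0.119 × 19.2 = 2.28 g/cm^3.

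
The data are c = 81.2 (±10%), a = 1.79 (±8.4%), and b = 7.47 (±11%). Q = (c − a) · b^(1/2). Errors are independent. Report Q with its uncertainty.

Let u = c − a = 79.4. δu = √(δc² + δa²) = √(65.9 + 0.0226) = 8.12, so δu/u = 0.102.
Q is then a monomial in u, b:
δQ/Q = √((δu/u)² + (½·δb/b)²) = √(0.0105 + 0.00302) = 0.116
Q = 217, so δQ = 0.116 × 217 = 25.2.

217 ± 25.2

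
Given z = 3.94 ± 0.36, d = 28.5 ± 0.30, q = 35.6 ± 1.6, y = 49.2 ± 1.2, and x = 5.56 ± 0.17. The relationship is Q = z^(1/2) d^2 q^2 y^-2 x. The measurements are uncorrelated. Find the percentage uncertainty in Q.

Each factor contributes (exponent × relative error)² to (δQ/Q)²:
  (½·δz/z)² = (0.5×0.0914)² = 0.00209;  (2·δd/d)² = (2×0.0105)² = 0.000443;  (2·δq/q)² = (2×0.0449)² = 0.00808;  (-2·δy/y)² = (-2×0.0244)² = 0.00238;  (1·δx/x)² = (1×0.0306)² = 0.000935
δQ/Q = √(0.0139) = 0.118

11.8%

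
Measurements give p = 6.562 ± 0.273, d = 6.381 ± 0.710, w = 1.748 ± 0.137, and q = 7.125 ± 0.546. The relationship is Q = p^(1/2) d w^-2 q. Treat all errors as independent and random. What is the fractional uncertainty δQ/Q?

Q is a product of powers, so relative uncertainties combine in quadrature:
  (½·δp/p)² = (0.5×0.0416)² = 0.000433;  (1·δd/d)² = (1×0.111)² = 0.0124;  (-2·δw/w)² = (-2×0.0784)² = 0.0246;  (1·δq/q)² = (1×0.0766)² = 0.00587
δQ/Q = √(0.0433) = 0.208

0.208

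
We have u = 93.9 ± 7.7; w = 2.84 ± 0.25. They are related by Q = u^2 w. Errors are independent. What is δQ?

Products/powers → add relative errors in quadrature, weighted by exponent:
  (2·δu/u)² = (2×0.0820)² = 0.0269;  (1·δw/w)² = (1×0.0880)² = 0.00775
δQ/Q = √(0.0346) = 0.186
Q = 25000, so δQ = 0.186 × 25000 = 4660.

4660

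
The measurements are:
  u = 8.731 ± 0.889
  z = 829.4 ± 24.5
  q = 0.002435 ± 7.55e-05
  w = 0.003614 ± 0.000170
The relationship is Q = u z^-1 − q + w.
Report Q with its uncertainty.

0.01171 ± 0.00113

Let p = u·z^-1 = 0.01053. δp/p = √((1·δu/u)² + (-1·δz/z)²) = √(0.0104 + 0.000873) = 0.106, so δp = 0.00112.
Q = p − q + w: δQ = √(δp² + δq² + δw²) = √(1.25e-06 + 5.7e-09 + 2.89e-08) = 0.00113
Q = 0.01171.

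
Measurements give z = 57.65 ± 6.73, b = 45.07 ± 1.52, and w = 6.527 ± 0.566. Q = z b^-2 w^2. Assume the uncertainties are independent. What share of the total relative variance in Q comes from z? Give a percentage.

(δQ/Q)² = (1·δz/z)² + (-2·δb/b)² + (2·δw/w)²
  z term: (1×0.117)² = 0.0136
  b term: (-2×0.0337)² = 0.00455
  w term: (2×0.0867)² = 0.0301
Total = 0.0483. Share from z = 0.0136/0.0483 = 0.282.

28.2%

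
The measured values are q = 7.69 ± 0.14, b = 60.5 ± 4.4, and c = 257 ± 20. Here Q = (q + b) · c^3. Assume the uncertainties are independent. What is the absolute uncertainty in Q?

2.8e+08

Let u = q + b = 68.2. δu = √(δq² + δb²) = √(0.0196 + 19.4) = 4.40, so δu/u = 0.0646.
Q is then a monomial in u, c:
δQ/Q = √((δu/u)² + (3·δc/c)²) = √(0.00417 + 0.0545) = 0.242
Q = 1.16e+09, so δQ = 0.242 × 1.16e+09 = 2.8e+08.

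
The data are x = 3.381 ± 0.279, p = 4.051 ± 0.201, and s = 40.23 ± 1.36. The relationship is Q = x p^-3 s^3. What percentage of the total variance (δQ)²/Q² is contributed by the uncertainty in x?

17.3%

(δQ/Q)² = (1·δx/x)² + (-3·δp/p)² + (3·δs/s)²
  x term: (1×0.0825)² = 0.00681
  p term: (-3×0.0496)² = 0.0222
  s term: (3×0.0338)² = 0.0103
Total = 0.0393. Share from x = 0.00681/0.0393 = 0.173.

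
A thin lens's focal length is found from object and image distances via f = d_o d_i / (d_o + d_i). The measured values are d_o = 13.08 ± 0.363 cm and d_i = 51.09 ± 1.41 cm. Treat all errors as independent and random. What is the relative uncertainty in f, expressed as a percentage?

∂f/∂d_o = (d_i/(d_o+d_i))² = 0.634;  ∂f/∂d_i = (d_o/(d_o+d_i))² = 0.0415
δf = √((∂f/∂d_o · δd_o)² + (∂f/∂d_i · δd_i)²) = √(0.0529 + 0.00343) = 0.237 cm
f = 10.41 cm, so δf/f = 0.237/10.41 = 0.0228.

2.28%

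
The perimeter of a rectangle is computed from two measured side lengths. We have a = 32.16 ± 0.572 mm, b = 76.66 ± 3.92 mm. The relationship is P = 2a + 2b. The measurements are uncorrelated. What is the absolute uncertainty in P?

For a sum/difference, combine absolute errors in quadrature:
  (2·δa)² = 1.31;  (2·δb)² = 61.5
δP = √(62.8) = 7.92 mm

7.92 mm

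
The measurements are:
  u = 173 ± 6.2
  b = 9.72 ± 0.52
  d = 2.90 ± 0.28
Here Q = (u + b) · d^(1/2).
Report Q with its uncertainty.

Let w = u + b = 183. δw = √(δu² + δb²) = √(38.4 + 0.270) = 6.22, so δw/w = 0.0341.
Q is then a monomial in w, d:
δQ/Q = √((δw/w)² + (½·δd/d)²) = √(0.00116 + 0.00233) = 0.0591
Q = 311, so δQ = 0.0591 × 311 = 18.4.

311 ± 18.4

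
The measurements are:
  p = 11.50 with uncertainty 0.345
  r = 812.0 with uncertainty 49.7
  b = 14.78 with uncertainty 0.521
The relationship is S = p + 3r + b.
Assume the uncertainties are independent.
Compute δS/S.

S is a linear combination, so absolute uncertainties add in quadrature:
  (δp)² = 0.119;  (3·δr)² = 22200;  (δb)² = 0.271
δS = √(22200) = 149
S = 2462, so δS/S = 149/2462 = 0.0606.

0.0606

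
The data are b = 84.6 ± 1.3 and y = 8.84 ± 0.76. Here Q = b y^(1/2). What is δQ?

Q is a product of powers, so relative uncertainties combine in quadrature:
  (1·δb/b)² = (1×0.0154)² = 0.000236;  (½·δy/y)² = (0.5×0.0860)² = 0.00185
δQ/Q = √(0.00208) = 0.0457
Q = 252, so δQ = 0.0457 × 252 = 11.5.

11.5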